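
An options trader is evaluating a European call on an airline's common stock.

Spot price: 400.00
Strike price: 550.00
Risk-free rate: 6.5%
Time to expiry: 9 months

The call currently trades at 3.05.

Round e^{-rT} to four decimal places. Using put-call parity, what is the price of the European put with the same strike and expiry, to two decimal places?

126.87

exp(−rT) = exp(−0.065·0.75) = 0.9524
Put-call parity: C − P = S − K·e^(−rT) = 400 − 550·0.9524 = 400 − 523.8200 = -123.8200
P = C − (C − P) = 3.05 − (-123.8200) = 126.8700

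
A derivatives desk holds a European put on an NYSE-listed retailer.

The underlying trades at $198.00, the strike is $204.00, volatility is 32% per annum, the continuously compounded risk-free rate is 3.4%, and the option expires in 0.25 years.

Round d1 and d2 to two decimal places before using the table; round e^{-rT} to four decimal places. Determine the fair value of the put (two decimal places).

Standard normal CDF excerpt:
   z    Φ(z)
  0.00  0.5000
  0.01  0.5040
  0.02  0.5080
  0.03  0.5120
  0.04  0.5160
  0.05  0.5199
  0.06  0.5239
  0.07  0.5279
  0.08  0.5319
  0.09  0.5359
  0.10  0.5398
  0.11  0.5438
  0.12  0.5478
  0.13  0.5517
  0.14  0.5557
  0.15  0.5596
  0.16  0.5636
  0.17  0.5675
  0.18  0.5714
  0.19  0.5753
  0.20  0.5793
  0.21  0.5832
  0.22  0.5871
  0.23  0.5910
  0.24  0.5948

$15.02

T = 0.25;  σ√T = 0.1600
d₁ = [ln(198/204) + (0.034 + 0.32²/2)·0.25] / 0.1600 = [-0.0299 + 0.0213] / 0.1600 = -0.0535 ≈ -0.05
d₂ = d₁ − σ√T = -0.0535 − 0.1600 = -0.2135 ≈ -0.21
exp(−rT) = exp(−0.034·0.25) = 0.9915
P = 204·0.9915·N(0.21) − 198·N(0.05) = 204·0.9915·0.5832 − 198·0.5199 = 117.9615 − 102.9402 = 15.0213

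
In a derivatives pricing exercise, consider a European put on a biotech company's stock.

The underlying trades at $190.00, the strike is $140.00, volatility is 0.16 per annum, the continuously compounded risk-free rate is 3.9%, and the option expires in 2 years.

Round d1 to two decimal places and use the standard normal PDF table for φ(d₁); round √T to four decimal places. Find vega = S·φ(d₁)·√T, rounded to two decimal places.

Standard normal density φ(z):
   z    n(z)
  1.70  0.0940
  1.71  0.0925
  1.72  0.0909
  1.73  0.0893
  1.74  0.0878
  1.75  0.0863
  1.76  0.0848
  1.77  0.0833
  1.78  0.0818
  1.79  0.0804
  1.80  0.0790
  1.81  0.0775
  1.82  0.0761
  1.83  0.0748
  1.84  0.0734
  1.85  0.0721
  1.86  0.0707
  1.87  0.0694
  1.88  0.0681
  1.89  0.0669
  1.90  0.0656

20.82

T = 2;  σ√T = 0.2263
d₁ = [ln(190/140) + (0.039 + ½·0.16²)·2] / (σ√T) = (0.3054 + 0.1036) / 0.2263 = 1.8075 → 1.81
√T = √2 = 1.4142
φ(d₁) = φ(1.81) = 0.0775
vega = S·φ(d₁)·√T = 190·0.0775·1.4142 = 20.8241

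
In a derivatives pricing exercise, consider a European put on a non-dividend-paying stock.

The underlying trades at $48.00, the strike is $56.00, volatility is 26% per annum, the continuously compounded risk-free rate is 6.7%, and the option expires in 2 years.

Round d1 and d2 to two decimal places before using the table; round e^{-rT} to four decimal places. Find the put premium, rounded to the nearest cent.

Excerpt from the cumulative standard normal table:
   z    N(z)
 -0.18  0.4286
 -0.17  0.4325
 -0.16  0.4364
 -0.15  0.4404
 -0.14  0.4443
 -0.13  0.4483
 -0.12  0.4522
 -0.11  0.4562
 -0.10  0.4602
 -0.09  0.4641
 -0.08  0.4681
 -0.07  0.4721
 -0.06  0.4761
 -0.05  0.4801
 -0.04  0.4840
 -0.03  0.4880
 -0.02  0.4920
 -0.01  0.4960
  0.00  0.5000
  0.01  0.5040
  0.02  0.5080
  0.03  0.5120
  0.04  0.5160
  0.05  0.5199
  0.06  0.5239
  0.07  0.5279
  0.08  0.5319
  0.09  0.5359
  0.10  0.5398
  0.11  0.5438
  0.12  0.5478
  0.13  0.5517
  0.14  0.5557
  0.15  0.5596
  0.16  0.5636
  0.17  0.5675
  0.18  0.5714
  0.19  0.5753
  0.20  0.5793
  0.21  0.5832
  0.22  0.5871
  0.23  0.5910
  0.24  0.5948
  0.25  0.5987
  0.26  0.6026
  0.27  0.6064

σ√T = 0.26 × 1.4142 = 0.3677
d₁ = [ln(48/56) + (0.067 + 0.26²/2)·2] / 0.3677 = [-0.1542 + 0.2016] / 0.3677 = 0.1290 → 0.13
d₂ = d₁ − σ√T = 0.1290 − 0.3677 = -0.2387 → -0.24
exp(−rT) = exp(−0.067·2) = 0.8746
N(−d₂) = N(0.24) = 0.5948;  N(−d₁) = N(-0.13) = 0.4483
P = 56·0.8746·0.5948 − 48·0.4483 = 29.1319 − 21.5184 = 7.6135

$7.61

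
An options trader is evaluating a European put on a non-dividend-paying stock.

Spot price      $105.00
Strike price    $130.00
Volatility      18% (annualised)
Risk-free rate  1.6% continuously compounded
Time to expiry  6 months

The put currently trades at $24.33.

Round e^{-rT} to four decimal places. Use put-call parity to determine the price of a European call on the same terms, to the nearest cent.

$0.37

exp(−rT) = exp(−0.016·0.5) = 0.9920
Put-call parity: C − P = S − K·e^(−rT) = 105 − 130·0.9920 = 105 − 128.9600 = -23.9600
C = P + (C − P) = 24.33 + (-23.9600) = 0.3700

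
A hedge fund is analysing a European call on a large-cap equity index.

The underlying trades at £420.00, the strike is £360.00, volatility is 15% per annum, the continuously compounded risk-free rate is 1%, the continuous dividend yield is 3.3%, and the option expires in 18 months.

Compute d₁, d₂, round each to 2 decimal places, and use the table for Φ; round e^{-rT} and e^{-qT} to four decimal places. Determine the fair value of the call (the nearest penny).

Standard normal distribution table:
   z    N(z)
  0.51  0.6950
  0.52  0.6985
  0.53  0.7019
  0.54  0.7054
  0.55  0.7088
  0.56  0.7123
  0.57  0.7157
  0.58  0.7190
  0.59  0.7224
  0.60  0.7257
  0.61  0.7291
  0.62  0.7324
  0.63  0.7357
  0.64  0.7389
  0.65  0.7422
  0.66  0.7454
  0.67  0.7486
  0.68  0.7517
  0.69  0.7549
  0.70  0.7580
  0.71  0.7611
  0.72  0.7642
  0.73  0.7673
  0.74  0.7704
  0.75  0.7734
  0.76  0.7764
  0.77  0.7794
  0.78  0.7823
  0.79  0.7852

£55.33

σ√T = 0.15·√1.5 = 0.1837
d₁ = [ln(420/360) + (0.01 − 0.033 + ½·0.15²)·1.5] / (σ√T) = (0.1542 − 0.0176) / 0.1837 = 0.7432 ⇒ 0.74
d₂ = 0.7432 − 0.1837 = 0.5594 ⇒ 0.56
exp(−qT) = exp(−0.033·1.5) = 0.9517;  exp(−rT) = exp(−0.01·1.5) = 0.9851
C = 420·0.9517·N(0.74) − 360·0.9851·N(0.56) = 420·0.9517·0.7704 − 360·0.9851·0.7123 = 307.9397 − 252.6072 = 55.3324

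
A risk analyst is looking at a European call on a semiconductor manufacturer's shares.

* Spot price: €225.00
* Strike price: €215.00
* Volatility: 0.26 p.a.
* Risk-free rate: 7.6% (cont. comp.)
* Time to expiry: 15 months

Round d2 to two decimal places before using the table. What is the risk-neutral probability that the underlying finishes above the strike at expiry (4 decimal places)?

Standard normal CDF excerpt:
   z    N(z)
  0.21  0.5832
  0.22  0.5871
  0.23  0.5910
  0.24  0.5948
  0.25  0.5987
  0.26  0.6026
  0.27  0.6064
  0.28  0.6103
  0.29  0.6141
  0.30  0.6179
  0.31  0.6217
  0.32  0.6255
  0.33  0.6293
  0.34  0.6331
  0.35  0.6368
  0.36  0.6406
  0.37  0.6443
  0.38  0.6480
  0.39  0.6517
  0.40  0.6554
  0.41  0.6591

T = 1.25;  σ√T = 0.2907
d₁ = [ln(225/215) + (0.076 + 0.26²/2)·1.25] / 0.2907 = [0.0455 + 0.1373] / 0.2907 = 0.6285 ⇒ 0.63
d₂ = d₁ − σ√T = 0.6285 − 0.2907 = 0.3379 ⇒ 0.34
Pr(exercise) under Q = N(d₂) = 0.6331

0.6331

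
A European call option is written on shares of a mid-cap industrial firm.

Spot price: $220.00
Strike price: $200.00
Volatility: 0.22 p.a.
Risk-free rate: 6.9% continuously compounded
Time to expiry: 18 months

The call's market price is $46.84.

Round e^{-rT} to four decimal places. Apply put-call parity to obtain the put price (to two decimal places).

exp(−rT) = exp(−0.069·1.5) = 0.9017
Put-call parity: C − P = S − K·e^(−rT) = 220 − 200·0.9017 = 220 − 180.3400 = 39.6600
P = C − (C − P) = 46.84 − (39.6600) = 7.1800

$7.18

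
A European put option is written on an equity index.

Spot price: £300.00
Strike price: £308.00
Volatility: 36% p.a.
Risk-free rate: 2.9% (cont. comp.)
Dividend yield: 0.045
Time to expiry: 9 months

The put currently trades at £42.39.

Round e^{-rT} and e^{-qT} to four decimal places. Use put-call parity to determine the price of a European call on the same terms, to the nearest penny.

e^(−qT) = e^(−0.045·0.75) = 0.9668;  e^(−rT) = e^(−0.029·0.75) = 0.9785
Put-call parity: C − P = S·e^(−qT) − K·e^(−rT) = 300·0.9668 − 308·0.9785 = 290.0400 − 301.3780 = -11.3380
C = P + (C − P) = 42.39 + (-11.3380) = 31.0520

£31.05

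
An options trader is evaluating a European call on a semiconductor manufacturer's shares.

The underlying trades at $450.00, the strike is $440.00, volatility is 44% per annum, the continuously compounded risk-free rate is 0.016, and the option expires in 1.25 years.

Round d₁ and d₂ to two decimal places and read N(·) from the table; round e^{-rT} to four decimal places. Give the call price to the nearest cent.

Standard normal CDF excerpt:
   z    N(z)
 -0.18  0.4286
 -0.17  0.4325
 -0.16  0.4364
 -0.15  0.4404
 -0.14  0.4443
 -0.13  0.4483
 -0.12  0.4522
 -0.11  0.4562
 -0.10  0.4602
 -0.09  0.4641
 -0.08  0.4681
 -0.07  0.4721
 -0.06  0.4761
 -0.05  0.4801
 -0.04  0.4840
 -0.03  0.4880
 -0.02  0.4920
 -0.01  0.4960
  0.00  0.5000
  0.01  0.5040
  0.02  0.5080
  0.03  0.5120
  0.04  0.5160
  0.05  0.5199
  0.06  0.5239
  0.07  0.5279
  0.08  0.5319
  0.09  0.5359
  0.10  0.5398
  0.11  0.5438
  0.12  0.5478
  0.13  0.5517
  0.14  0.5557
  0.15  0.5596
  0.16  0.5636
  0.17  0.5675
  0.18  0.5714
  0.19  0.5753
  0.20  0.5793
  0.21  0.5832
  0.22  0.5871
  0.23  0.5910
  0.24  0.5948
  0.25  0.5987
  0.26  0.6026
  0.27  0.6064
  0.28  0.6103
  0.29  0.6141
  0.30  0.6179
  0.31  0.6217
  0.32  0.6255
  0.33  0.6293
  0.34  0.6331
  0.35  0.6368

$94.97

σ√T = 0.44 × 1.1180 = 0.4919
d₁ = [ln(450/440) + (0.016 + 0.44²/2)·1.25] / 0.4919 = [0.0225 + 0.1410] / 0.4919 = 0.3323 which rounds to 0.33
d₂ = d₁ − σ√T = 0.3323 − 0.4919 = -0.1596 which rounds to -0.16
exp(−rT) = exp(−0.016·1.25) = 0.9802
C = 450·N(0.33) − 440·0.9802·N(-0.16) = 450·0.6293 − 440·0.9802·0.4364 = 283.1850 − 188.2141 = 94.9709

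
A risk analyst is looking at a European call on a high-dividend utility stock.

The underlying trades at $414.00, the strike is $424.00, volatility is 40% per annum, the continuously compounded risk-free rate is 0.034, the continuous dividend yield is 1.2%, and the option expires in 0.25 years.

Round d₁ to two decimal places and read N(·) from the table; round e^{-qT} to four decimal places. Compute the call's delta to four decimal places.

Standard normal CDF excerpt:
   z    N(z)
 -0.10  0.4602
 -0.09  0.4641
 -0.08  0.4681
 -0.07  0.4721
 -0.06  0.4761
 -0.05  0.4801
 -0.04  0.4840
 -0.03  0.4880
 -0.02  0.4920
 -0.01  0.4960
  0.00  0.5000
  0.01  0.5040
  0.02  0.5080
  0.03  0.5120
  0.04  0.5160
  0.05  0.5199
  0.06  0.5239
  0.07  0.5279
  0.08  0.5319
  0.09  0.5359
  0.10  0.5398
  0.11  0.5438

T = 0.25;  σ√T = 0.2000
ln(S/K) + (r − q + σ²/2)T = ln(414/424) + (0.034 − 0.012 + 0.4²/2)·0.25 = -0.0239 + 0.0255 = 0.0016
d₁ = 0.0016 / 0.2000 = 0.0082 which rounds to 0.01
N(d₁) = N(0.01) = 0.5040
Δ_call = exp(−qT)·N(d₁) = 0.9970·0.5040 = 0.5025

0.5025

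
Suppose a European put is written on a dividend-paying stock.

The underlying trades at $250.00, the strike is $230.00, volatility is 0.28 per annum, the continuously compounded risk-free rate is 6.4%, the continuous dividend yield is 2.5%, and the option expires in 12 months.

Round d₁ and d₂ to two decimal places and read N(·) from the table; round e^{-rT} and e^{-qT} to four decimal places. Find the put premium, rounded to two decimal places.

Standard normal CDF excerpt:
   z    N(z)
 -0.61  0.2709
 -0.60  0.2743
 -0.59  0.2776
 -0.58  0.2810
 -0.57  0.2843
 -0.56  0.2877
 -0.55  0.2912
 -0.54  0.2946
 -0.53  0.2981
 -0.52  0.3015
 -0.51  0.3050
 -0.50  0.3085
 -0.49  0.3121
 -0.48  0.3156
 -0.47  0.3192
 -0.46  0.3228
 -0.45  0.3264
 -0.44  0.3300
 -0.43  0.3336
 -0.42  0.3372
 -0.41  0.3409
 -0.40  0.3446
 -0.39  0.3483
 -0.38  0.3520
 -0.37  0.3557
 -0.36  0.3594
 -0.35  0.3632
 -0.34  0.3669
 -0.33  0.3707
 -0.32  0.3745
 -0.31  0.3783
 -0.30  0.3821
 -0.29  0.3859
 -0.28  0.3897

σ√T = 0.28·√1 = 0.2800
d₁ = [ln(250/230) + (0.064 − 0.025 + ½·0.28²)·1] / (σ√T) = (0.0834 + 0.0782) / 0.2800 = 0.5771 which rounds to 0.58
d₂ = 0.5771 − 0.2800 = 0.2971 which rounds to 0.30
e^(−qT) = e^(−0.025·1) = 0.9753;  e^(−rT) = e^(−0.064·1) = 0.9380
P = 230·0.9380·N(-0.30) − 250·0.9753·N(-0.58) = 230·0.9380·0.3821 − 250·0.9753·0.2810 = 82.4343 − 68.5148 = 13.9194

$13.92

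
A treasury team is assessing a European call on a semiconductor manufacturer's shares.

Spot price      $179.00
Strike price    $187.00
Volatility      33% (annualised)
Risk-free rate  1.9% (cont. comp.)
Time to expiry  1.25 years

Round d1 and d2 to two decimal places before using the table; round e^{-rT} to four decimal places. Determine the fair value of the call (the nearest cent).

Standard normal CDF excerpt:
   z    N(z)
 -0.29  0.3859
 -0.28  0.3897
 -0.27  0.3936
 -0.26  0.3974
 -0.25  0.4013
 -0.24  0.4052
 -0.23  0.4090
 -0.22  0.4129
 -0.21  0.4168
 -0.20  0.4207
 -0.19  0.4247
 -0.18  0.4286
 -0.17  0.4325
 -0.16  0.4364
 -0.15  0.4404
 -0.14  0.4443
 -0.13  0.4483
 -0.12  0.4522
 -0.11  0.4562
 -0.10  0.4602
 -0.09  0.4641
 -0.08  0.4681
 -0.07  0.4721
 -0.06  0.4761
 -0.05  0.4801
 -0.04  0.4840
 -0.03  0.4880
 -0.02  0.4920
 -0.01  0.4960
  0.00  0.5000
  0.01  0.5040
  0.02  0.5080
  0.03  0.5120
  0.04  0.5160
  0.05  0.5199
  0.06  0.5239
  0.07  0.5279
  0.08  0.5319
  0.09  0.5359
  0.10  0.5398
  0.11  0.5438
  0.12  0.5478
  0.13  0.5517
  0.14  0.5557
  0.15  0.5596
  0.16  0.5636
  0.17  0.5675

σ√T = 0.33·√1.25 = 0.3690
d₁ = [ln(179/187) + (0.019 + 0.33²/2)·1.25] / 0.3690 = [-0.0437 + 0.0918] / 0.3690 = 0.1303 ⇒ 0.13
d₂ = d₁ − σ√T = 0.1303 − 0.3690 = -0.2386 ⇒ -0.24
exp(−rT) = exp(−0.019·1.25) = 0.9765
N(d₁) = N(0.13) = 0.5517;  N(d₂) = N(-0.24) = 0.4052
C = 179·0.5517 − 187·0.9765·0.4052 = 98.7543 − 73.9917 = 24.7626

$24.76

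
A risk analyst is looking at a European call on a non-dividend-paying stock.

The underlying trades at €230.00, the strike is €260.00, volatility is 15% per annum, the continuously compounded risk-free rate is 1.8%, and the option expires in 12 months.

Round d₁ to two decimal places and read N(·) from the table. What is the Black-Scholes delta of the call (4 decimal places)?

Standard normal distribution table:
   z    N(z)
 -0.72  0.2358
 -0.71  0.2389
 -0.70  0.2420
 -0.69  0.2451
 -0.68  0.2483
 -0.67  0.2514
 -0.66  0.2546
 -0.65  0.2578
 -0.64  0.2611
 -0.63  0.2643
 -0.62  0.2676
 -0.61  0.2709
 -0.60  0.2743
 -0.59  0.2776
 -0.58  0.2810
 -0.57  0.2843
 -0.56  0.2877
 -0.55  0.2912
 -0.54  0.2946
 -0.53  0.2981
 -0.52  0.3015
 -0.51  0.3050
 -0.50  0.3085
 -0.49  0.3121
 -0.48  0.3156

σ√T = 0.15·√1 = 0.1500
d₁ = [ln(230/260) + (0.018 + ½·0.15²)·1] / (σ√T) = (-0.1226 + 0.0292) / 0.1500 = -0.6223 which rounds to -0.62
N(d₁) = N(-0.62) = 0.2676
Δ_call = N(d₁) = 0.2676

0.2676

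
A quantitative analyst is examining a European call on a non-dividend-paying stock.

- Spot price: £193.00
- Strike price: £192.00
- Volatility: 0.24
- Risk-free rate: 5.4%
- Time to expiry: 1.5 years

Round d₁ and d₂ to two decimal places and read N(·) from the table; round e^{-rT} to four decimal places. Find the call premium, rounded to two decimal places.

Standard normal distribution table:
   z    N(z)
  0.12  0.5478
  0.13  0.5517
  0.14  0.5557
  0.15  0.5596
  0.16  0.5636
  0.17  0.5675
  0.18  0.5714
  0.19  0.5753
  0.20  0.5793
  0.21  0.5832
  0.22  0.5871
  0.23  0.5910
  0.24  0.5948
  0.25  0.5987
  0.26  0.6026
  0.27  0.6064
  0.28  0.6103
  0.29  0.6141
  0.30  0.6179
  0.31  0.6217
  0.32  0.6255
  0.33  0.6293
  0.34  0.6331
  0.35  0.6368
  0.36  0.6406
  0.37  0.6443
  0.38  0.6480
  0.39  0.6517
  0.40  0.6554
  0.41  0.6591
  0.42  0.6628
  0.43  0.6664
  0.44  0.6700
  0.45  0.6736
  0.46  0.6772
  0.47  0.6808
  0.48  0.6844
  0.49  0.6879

σ√T = 0.24 × 1.2247 = 0.2939
d₁ = [ln(193/192) + (0.054 + ½·0.24²)·1.5] / (σ√T) = (0.0052 + 0.1242) / 0.2939 = 0.4402 → 0.44
d₂ = 0.4402 − 0.2939 = 0.1463 → 0.15
e^(−rT) = e^(−0.054·1.5) = 0.9222
N(d₁) = N(0.44) = 0.6700;  N(d₂) = N(0.15) = 0.5596
C = 193·0.6700 − 192·0.9222·0.5596 = 129.3100 − 99.0841 = 30.2259

£30.23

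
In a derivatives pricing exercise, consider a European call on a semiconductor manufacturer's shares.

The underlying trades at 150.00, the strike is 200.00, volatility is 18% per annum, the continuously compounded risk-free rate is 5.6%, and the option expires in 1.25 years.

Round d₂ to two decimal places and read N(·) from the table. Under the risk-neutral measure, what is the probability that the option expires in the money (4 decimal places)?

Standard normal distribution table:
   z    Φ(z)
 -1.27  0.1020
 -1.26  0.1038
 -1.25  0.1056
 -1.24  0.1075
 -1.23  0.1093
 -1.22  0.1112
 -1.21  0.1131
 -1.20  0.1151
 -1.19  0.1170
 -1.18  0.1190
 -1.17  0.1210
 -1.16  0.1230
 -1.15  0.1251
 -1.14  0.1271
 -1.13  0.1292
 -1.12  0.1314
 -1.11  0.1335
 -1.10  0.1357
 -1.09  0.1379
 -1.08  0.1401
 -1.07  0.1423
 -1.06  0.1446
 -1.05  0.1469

0.1190

σ√T = 0.18 × 1.1180 = 0.2012
d₁ = [ln(150/200) + (0.056 + ½·0.18²)·1.25] / (σ√T) = (-0.2877 + 0.0902) / 0.2012 = -0.9810 ≈ -0.98
d₂ = -0.9810 − 0.2012 = -1.1823 ≈ -1.18
Pr(exercise) under Q = N(d₂) = 0.1190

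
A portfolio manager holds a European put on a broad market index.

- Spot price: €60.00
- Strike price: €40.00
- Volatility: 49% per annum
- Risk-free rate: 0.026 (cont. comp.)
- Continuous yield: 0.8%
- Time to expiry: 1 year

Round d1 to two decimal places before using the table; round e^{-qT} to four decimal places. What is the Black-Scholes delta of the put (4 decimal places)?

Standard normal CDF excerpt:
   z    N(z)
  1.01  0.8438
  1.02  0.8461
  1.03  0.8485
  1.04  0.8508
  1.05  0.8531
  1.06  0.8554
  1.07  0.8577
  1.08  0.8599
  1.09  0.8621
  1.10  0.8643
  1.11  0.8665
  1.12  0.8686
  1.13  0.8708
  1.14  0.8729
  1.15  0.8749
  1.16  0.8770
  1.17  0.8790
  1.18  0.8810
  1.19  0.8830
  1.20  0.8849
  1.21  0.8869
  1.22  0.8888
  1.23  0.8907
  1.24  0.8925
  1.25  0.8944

-0.1324

σ√T = 0.49 × 1.0000 = 0.4900
d₁ = [ln(60/40) + (0.026 − 0.008 + 0.49²/2)·1] / 0.4900 = [0.4055 + 0.1380] / 0.4900 = 1.1092 ≈ 1.11
N(d₁) = N(1.11) = 0.8665
Δ_put = exp(−qT)·(N(d₁) − 1) = 0.9920·(0.8665 − 1) = -0.1324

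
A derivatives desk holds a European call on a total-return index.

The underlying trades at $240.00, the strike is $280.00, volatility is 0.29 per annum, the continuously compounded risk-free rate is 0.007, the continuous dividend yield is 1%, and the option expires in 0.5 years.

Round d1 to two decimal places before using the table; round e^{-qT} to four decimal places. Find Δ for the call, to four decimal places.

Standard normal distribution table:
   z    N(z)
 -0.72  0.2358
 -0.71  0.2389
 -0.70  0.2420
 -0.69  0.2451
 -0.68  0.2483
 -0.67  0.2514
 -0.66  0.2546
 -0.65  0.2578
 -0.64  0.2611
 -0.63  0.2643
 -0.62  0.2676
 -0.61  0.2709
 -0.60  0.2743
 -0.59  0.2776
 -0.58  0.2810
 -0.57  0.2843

T = 0.5;  σ√T = 0.2051
d₁ = [ln(240/280) + (0.007 − 0.01 + 0.29²/2)·0.5] / 0.2051 = [-0.1542 + 0.0195] / 0.2051 = -0.6565 → -0.66
N(d₁) = N(-0.66) = 0.2546
Δ_call = e^(−qT)·N(d₁) = 0.9950·0.2546 = 0.2533

0.2533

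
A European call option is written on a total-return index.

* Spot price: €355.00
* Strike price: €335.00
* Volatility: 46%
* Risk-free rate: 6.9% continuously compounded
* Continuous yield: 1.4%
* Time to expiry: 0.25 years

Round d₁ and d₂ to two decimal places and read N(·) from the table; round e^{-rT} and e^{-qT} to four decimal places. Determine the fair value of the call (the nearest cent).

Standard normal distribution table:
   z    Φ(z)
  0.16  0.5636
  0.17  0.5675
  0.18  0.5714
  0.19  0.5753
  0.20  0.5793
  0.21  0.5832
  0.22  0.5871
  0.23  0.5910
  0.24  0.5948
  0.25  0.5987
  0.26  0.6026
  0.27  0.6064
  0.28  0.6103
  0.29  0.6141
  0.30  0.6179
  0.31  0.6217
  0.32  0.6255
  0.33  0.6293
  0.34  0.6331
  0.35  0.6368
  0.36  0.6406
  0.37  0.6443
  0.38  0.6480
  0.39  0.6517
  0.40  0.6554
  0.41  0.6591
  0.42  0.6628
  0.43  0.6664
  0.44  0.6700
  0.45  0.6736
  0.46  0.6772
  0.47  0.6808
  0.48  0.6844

σ√T = 0.46·√0.25 = 0.2300
d₁ = [ln(355/335) + (0.069 − 0.014 + 0.46²/2)·0.25] / 0.2300 = [0.0580 + 0.0402] / 0.2300 = 0.4269 ≈ 0.43
d₂ = d₁ − σ√T = 0.4269 − 0.2300 = 0.1969 ≈ 0.20
e^(−qT) = e^(−0.014·0.25) = 0.9965;  e^(−rT) = e^(−0.069·0.25) = 0.9829
N(d₁) = N(0.43) = 0.6664;  N(d₂) = N(0.20) = 0.5793
C = 355·0.9965·0.6664 − 335·0.9829·0.5793 = 235.7440 − 190.7470 = 44.9970

€45.00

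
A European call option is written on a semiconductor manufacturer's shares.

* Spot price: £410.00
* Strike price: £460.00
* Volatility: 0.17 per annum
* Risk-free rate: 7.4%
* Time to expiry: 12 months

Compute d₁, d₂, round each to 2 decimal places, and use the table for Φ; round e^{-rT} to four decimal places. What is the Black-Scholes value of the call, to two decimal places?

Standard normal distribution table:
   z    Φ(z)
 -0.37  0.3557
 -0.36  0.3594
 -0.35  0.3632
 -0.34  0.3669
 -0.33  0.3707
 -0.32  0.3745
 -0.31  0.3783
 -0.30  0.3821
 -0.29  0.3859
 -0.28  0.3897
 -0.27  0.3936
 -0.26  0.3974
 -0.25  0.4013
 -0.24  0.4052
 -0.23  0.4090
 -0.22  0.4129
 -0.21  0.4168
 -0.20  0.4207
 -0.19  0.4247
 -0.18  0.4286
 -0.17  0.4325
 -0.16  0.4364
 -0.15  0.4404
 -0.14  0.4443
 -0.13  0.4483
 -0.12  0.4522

σ√T = 0.17·√1 = 0.1700
ln(S/K) + (r + σ²/2)T = ln(410/460) + (0.074 + 0.17²/2)·1 = -0.1151 + 0.0885 = -0.0266
d₁ = -0.0266 / 0.1700 = -0.1566 ≈ -0.16
d₂ = d₁ − σ√T = -0.1566 − 0.1700 = -0.3266 ≈ -0.33
e^(−rT) = e^(−0.074·1) = 0.9287
C = 410·N(-0.16) − 460·0.9287·N(-0.33) = 410·0.4364 − 460·0.9287·0.3707 = 178.9240 − 158.3638 = 20.5602

£20.56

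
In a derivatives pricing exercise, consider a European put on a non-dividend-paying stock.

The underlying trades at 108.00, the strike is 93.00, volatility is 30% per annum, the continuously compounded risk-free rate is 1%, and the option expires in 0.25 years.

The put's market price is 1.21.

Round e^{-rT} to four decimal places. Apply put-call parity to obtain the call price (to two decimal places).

16.44

exp(−rT) = exp(−0.01·0.25) = 0.9975
Put-call parity: C − P = S − K·e^(−rT) = 108 − 93·0.9975 = 108 − 92.7675 = 15.2325
C = P + (C − P) = 1.21 + (15.2325) = 16.4425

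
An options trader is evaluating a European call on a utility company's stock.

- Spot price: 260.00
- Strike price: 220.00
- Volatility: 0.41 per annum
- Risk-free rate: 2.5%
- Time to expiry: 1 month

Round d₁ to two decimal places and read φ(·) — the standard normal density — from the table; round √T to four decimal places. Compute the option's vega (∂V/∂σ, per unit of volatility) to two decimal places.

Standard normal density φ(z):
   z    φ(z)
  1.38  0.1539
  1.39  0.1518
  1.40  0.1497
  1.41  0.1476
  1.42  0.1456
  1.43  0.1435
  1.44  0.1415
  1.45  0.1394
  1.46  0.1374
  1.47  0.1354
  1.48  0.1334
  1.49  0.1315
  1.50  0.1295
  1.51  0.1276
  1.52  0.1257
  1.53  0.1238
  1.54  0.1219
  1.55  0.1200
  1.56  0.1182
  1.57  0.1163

σ√T = 0.41·√0.08333 = 0.1184
d₁ = [ln(260/220) + (0.025 + 0.41²/2)·0.08333] / 0.1184 = [0.1671 + 0.0091] / 0.1184 = 1.4882 ⇒ 1.49
√T = √0.08333 = 0.2887
φ(d₁) = φ(1.49) = 0.1315
vega = S·φ(d₁)·√T = 260·0.1315·0.2887 = 9.8707
(The put has the same vega.)

9.87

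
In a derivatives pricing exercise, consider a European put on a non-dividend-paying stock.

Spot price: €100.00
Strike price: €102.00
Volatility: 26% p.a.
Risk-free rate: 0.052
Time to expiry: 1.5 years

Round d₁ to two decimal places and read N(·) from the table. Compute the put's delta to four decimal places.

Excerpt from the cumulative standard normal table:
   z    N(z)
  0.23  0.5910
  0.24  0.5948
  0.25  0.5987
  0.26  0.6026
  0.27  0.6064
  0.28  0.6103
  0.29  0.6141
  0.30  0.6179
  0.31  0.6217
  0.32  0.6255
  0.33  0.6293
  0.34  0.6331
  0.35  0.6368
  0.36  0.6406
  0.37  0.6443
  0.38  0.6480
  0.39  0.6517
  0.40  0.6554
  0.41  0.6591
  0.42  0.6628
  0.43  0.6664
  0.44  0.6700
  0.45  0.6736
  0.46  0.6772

-0.3669

T = 1.5;  σ√T = 0.3184
d₁ = [ln(100/102) + (0.052 + ½·0.26²)·1.5] / (σ√T) = (-0.0198 + 0.1287) / 0.3184 = 0.3420 ⇒ 0.34
N(d₁) = N(0.34) = 0.6331
Δ_put = N(d₁) − 1 = 0.6331 − 1 = -0.3669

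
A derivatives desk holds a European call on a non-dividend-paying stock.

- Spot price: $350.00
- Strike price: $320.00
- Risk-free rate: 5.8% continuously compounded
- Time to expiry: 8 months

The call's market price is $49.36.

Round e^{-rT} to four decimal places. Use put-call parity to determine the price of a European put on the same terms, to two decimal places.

e^(−rT) = e^(−0.058·0.6667) = 0.9621
Put-call parity: C − P = S − K·e^(−rT) = 350 − 320·0.9621 = 350 − 307.8720 = 42.1280
P = C − (C − P) = 49.36 − (42.1280) = 7.2320

$7.23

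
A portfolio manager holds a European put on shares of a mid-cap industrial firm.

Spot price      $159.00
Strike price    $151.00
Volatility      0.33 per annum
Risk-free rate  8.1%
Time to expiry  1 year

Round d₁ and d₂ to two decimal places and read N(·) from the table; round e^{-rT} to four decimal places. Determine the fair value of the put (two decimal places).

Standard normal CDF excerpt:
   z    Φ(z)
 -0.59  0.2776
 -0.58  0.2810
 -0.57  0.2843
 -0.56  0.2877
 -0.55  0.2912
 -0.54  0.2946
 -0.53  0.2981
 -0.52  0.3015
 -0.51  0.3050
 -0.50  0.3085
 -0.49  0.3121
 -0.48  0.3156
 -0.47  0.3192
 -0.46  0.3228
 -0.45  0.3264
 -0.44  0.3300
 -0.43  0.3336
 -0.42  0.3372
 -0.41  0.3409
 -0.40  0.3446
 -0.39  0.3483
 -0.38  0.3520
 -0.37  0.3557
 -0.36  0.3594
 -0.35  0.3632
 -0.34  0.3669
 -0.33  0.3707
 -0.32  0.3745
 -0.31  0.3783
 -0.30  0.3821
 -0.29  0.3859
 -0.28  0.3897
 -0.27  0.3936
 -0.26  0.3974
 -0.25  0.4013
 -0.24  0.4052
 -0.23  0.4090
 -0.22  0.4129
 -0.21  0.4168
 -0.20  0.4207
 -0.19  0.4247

σ√T = 0.33·√1 = 0.3300
d₁ = [ln(159/151) + (0.081 + 0.33²/2)·1] / 0.3300 = [0.0516 + 0.1355] / 0.3300 = 0.5669 ⇒ 0.57
d₂ = d₁ − σ√T = 0.5669 − 0.3300 = 0.2369 ⇒ 0.24
e^(−rT) = e^(−0.081·1) = 0.9222
N(−d₂) = N(-0.24) = 0.4052;  N(−d₁) = N(-0.57) = 0.2843
P = 151·0.9222·0.4052 − 159·0.2843 = 56.4250 − 45.2037 = 11.2213

$11.22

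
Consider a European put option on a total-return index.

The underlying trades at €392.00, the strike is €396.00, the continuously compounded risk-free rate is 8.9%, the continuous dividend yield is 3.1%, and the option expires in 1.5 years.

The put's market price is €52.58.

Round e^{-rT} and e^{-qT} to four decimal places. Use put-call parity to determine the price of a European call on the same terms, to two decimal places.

€80.28

exp(−qT) = exp(−0.031·1.5) = 0.9546;  exp(−rT) = exp(−0.089·1.5) = 0.8750
Put-call parity: C − P = S·e^(−qT) − K·e^(−rT) = 392·0.9546 − 396·0.8750 = 374.2032 − 346.5000 = 27.7032
C = P + (C − P) = 52.58 + (27.7032) = 80.2832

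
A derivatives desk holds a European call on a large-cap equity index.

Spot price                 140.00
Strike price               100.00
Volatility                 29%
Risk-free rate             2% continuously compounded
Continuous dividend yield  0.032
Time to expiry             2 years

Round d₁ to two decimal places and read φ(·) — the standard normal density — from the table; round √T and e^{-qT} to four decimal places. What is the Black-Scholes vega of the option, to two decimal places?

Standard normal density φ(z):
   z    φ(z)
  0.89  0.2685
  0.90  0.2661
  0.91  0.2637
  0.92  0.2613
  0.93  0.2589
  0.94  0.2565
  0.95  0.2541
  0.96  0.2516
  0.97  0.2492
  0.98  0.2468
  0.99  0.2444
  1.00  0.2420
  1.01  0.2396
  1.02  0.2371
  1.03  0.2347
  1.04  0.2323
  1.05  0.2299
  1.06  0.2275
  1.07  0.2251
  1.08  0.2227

46.28

σ√T = 0.29 × 1.4142 = 0.4101
ln(S/K) + (r − q + σ²/2)T = ln(140/100) + (0.02 − 0.032 + 0.29²/2)·2 = 0.3365 + 0.0601 = 0.3966
d₁ = 0.3966 / 0.4101 = 0.9670 → 0.97
√T = √2 = 1.4142
φ(d₁) = φ(0.97) = 0.2492
e^(−qT) = e^(−0.032·2) = 0.9380
vega = S·e^(−qT)·φ(d₁)·√T = 140·0.9380·0.2492·1.4142 = 46.2796
(The put has the same vega.)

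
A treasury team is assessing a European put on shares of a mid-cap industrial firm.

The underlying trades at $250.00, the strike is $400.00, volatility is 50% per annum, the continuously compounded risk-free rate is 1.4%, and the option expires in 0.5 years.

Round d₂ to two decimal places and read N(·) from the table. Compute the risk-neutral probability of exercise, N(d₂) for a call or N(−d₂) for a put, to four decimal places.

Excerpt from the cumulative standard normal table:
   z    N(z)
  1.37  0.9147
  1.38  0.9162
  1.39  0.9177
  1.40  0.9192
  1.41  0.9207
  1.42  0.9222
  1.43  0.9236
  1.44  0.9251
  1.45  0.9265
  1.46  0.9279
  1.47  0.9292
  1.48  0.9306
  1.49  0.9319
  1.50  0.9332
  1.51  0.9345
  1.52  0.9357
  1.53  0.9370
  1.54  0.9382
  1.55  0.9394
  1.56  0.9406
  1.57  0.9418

0.9319

σ√T = 0.5·√0.5 = 0.3536
ln(S/K) + (r + σ²/2)T = ln(250/400) + (0.014 + 0.5²/2)·0.5 = -0.4700 + 0.0695 = -0.4005
d₁ = -0.4005 / 0.3536 = -1.1328 which rounds to -1.13
d₂ = d₁ − σ√T = -1.1328 − 0.3536 = -1.4863 which rounds to -1.49
Pr(exercise) under Q = N(−d₂) = N(1.49) = 0.9319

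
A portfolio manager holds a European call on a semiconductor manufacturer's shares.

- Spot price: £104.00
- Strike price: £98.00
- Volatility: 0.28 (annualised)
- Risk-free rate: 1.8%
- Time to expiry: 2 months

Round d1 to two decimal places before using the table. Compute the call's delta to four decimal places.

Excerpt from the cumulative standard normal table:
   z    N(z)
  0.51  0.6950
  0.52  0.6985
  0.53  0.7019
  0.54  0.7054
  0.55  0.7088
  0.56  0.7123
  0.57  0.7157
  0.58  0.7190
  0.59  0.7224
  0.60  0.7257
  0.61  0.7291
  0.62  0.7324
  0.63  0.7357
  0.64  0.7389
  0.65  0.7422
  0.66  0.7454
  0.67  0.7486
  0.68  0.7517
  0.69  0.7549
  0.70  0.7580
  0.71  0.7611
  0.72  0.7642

T = 0.1667;  σ√T = 0.1143
d₁ = [ln(104/98) + (0.018 + 0.28²/2)·0.1667] / 0.1143 = [0.0594 + 0.0095] / 0.1143 = 0.6032 ≈ 0.60
N(d₁) = N(0.60) = 0.7257
Δ_call = N(d₁) = 0.7257

0.7257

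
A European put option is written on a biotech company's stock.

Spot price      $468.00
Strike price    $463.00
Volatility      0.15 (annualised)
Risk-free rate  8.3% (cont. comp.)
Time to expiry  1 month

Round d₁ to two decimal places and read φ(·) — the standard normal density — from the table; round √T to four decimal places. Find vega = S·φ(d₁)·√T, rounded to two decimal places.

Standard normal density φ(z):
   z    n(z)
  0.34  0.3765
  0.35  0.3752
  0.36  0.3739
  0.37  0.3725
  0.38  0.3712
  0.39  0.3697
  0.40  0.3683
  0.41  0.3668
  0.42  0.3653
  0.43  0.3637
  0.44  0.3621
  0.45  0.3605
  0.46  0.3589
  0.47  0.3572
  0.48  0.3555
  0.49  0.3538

49.14

T = 0.08333;  σ√T = 0.0433
d₁ = [ln(468/463) + (0.083 + ½·0.15²)·0.08333] / (σ√T) = (0.0107 + 0.0079) / 0.0433 = 0.4294 ⇒ 0.43
√T = √0.08333 = 0.2887
φ(d₁) = φ(0.43) = 0.3637
vega = S·φ(d₁)·√T = 468·0.3637·0.2887 = 49.1401
(Vega is the same for a European call and put with the same parameters.)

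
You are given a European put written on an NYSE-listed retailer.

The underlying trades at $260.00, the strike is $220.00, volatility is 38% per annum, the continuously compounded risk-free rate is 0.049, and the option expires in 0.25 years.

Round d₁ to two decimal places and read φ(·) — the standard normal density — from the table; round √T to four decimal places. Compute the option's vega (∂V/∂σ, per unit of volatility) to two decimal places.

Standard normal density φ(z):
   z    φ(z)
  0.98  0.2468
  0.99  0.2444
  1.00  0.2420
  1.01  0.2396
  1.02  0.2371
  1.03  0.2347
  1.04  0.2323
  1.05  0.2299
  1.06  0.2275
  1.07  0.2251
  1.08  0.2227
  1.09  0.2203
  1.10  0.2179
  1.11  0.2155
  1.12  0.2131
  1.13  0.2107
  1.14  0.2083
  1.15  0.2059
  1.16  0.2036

30.20

σ√T = 0.38·√0.25 = 0.1900
ln(S/K) + (r + σ²/2)T = ln(260/220) + (0.049 + 0.38²/2)·0.25 = 0.1671 + 0.0303 = 0.1974
d₁ = 0.1974 / 0.1900 = 1.0387 ⇒ 1.04
√T = √0.25 = 0.5000
φ(d₁) = φ(1.04) = 0.2323
vega = S·φ(d₁)·√T = 260·0.2323·0.5000 = 30.1990
(Vega is the same for a European call and put with the same parameters.)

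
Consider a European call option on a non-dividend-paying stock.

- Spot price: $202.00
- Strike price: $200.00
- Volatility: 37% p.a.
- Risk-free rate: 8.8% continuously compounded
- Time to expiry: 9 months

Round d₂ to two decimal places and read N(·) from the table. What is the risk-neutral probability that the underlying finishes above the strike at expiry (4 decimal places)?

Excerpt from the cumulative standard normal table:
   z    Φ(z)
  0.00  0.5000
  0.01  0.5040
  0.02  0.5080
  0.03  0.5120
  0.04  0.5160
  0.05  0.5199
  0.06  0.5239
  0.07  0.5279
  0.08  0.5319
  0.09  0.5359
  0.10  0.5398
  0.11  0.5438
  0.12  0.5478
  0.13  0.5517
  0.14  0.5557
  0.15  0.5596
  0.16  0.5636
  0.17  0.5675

0.5319

σ√T = 0.37 × 0.8660 = 0.3204
ln(S/K) + (r + σ²/2)T = ln(202/200) + (0.088 + 0.37²/2)·0.75 = 0.0100 + 0.1173 = 0.1273
d₁ = 0.1273 / 0.3204 = 0.3972 ≈ 0.40
d₂ = d₁ − σ√T = 0.3972 − 0.3204 = 0.0768 ≈ 0.08
Risk-neutral Pr[S_T > K] = N(d₂) = N(0.08) = 0.5319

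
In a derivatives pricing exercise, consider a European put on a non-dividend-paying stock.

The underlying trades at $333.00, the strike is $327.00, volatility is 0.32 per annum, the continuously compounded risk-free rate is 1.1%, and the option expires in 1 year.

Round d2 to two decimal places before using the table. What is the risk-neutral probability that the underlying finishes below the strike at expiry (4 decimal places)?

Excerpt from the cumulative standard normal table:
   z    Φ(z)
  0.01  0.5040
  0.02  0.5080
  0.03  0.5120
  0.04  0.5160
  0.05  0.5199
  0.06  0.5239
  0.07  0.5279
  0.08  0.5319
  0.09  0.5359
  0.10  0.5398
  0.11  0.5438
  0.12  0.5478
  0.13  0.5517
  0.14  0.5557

T = 1;  σ√T = 0.3200
d₁ = [ln(333/327) + (0.011 + 0.32²/2)·1] / 0.3200 = [0.0182 + 0.0622] / 0.3200 = 0.2512 ⇒ 0.25
d₂ = d₁ − σ√T = 0.2512 − 0.3200 = -0.0688 ⇒ -0.07
Pr(exercise) under Q = N(−d₂) = N(0.07) = 0.5279

0.5279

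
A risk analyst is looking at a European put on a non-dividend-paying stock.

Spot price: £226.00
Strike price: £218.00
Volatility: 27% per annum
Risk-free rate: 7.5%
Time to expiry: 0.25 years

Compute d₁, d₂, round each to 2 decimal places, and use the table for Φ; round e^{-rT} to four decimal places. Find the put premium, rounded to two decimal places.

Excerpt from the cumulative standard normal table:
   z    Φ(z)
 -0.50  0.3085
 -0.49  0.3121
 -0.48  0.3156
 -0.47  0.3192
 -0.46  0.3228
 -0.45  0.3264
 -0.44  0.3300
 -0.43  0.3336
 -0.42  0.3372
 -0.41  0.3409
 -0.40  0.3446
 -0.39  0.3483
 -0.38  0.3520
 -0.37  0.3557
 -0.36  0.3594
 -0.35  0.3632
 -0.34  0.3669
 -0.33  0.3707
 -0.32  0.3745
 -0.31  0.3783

σ√T = 0.27·√0.25 = 0.1350
d₁ = [ln(226/218) + (0.075 + 0.27²/2)·0.25] / 0.1350 = [0.0360 + 0.0279] / 0.1350 = 0.4734 ⇒ 0.47
d₂ = d₁ − σ√T = 0.4734 − 0.1350 = 0.3384 ⇒ 0.34
e^(−rT) = e^(−0.075·0.25) = 0.9814
N(−d₂) = N(-0.34) = 0.3669;  N(−d₁) = N(-0.47) = 0.3192
P = 218·0.9814·0.3669 − 226·0.3192 = 78.4965 − 72.1392 = 6.3573

£6.36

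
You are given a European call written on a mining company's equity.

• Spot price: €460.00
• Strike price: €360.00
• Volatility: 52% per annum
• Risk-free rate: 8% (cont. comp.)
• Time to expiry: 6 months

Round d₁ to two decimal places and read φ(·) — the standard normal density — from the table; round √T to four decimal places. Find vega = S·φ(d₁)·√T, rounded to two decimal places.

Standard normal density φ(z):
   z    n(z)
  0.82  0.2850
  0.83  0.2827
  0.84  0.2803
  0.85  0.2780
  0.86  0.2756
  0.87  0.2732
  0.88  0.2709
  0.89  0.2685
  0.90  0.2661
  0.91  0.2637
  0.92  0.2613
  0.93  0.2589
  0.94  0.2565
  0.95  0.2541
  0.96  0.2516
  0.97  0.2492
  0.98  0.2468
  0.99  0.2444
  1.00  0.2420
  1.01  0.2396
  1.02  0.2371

81.84

σ√T = 0.52 × 0.7071 = 0.3677
d₁ = [ln(460/360) + (0.08 + 0.52²/2)·0.5] / 0.3677 = [0.2451 + 0.1076] / 0.3677 = 0.9593 ⇒ 0.96
√T = √0.5 = 0.7071
φ(d₁) = φ(0.96) = 0.2516
vega = S·φ(d₁)·√T = 460·0.2516·0.7071 = 81.8369
(The put has the same vega.)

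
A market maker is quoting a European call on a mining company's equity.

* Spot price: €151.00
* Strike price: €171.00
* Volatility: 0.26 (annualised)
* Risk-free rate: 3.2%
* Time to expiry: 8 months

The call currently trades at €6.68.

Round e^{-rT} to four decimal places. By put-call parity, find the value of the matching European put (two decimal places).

€23.07

e^(−rT) = e^(−0.032·0.6667) = 0.9789
Put-call parity: C − P = S − K·e^(−rT) = 151 − 171·0.9789 = 151 − 167.3919 = -16.3919
P = C − (C − P) = 6.68 − (-16.3919) = 23.0719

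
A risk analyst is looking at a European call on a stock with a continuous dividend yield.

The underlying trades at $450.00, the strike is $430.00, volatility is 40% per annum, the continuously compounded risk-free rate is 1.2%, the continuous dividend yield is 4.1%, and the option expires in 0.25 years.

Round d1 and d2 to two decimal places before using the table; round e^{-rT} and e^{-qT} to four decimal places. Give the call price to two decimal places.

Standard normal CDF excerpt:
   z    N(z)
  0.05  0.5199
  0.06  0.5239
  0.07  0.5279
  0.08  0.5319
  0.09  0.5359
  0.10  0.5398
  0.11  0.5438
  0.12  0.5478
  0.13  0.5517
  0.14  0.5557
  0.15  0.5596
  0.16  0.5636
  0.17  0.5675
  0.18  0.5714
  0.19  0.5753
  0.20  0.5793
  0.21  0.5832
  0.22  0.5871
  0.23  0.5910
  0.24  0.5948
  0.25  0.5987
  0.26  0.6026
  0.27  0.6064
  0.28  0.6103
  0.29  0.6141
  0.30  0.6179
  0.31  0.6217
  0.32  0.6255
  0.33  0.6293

$43.78

σ√T = 0.4·√0.25 = 0.2000
ln(S/K) + (r − q + σ²/2)T = ln(450/430) + (0.012 − 0.041 + 0.4²/2)·0.25 = 0.0455 + 0.0128 = 0.0582
d₁ = 0.0582 / 0.2000 = 0.2911 which rounds to 0.29
d₂ = d₁ − σ√T = 0.2911 − 0.2000 = 0.0911 which rounds to 0.09
e^(−qT) = e^(−0.041·0.25) = 0.9898;  e^(−rT) = e^(−0.012·0.25) = 0.9970
N(d₁) = N(0.29) = 0.6141;  N(d₂) = N(0.09) = 0.5359
C = 450·0.9898·0.6141 − 430·0.9970·0.5359 = 273.5263 − 229.7457 = 43.7806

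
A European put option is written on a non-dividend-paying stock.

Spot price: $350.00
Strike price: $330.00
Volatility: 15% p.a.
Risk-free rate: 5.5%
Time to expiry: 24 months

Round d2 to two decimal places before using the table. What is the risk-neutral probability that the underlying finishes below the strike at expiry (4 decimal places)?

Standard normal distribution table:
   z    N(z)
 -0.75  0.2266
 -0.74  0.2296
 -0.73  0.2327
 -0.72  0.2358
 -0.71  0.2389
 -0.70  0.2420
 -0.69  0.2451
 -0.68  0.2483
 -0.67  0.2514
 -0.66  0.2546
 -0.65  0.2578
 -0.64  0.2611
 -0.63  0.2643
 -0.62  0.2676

σ√T = 0.15·√2 = 0.2121
d₁ = [ln(350/330) + (0.055 + 0.15²/2)·2] / 0.2121 = [0.0588 + 0.1325] / 0.2121 = 0.9020 which rounds to 0.90
d₂ = d₁ − σ√T = 0.9020 − 0.2121 = 0.6899 which rounds to 0.69
Risk-neutral Pr[S_T < K] = N(−d₂) = N(-0.69) = 0.2451

0.2451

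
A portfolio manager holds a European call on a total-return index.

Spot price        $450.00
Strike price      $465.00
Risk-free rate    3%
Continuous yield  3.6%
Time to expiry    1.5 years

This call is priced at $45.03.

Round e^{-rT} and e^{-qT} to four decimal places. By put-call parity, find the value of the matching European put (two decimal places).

$63.24

e^(−qT) = e^(−0.036·1.5) = 0.9474;  e^(−rT) = e^(−0.03·1.5) = 0.9560
Put-call parity: C − P = S·e^(−qT) − K·e^(−rT) = 450·0.9474 − 465·0.9560 = 426.3300 − 444.5400 = -18.2100
P = C − (C − P) = 45.03 − (-18.2100) = 63.2400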